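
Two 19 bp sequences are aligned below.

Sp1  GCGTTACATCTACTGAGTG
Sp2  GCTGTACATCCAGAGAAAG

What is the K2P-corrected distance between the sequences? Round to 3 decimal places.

0.508

Of 19 sites, 2 differences are transitions and 5 are transversions, so P = 2/19 ≈ 0.105263 and Q = 5/19 ≈ 0.263158.
Under the Kimura two-parameter model, d = −½ ln(1 − 2P − Q) − ¼ ln(1 − 2Q).
1 − 2P − Q = 0.526316, giving −½ ln(0.526316) = 0.320927.
1 − 2Q = 0.473684, giving −¼ ln(0.473684) = 0.186804.
d = 0.320927 + 0.186804 = 0.507731.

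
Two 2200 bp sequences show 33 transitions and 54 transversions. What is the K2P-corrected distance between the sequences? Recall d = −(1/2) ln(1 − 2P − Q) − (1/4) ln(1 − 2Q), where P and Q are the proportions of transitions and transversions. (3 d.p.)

0.041

P = 33/2200 = 0.015 and Q = 54/2200 ≈ 0.024545.
Under the Kimura two-parameter model, d = −½ ln(1 − 2P − Q) − ¼ ln(1 − 2Q).
1 − 2P − Q = 0.945455, giving −½ ln(0.945455) = 0.028044.
1 − 2Q = 0.95091, giving −¼ ln(0.95091) = 0.012584.
d = 0.028044 + 0.012584 = 0.040628.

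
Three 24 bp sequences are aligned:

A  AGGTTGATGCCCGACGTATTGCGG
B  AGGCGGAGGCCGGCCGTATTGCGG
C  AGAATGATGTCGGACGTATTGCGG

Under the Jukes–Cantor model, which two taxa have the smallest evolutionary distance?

A–B: 5/24 differ, p = 0.208, d = 0.244.
A–C: 4/24 differ, p = 0.167, d = 0.188.
B–C: 6/24 differ, p = 0.250, d = 0.304.
The smallest distance is between A and C.

A and C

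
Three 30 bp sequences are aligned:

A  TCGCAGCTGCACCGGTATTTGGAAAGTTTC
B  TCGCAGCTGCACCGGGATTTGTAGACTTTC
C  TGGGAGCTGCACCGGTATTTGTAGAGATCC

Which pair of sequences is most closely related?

A–B: 4/30 differ, p = 0.133, d = 0.147.
A–C: 6/30 differ, p = 0.200, d = 0.233.
B–C: 6/30 differ, p = 0.200, d = 0.233.
The smallest distance is between A and B.

A and B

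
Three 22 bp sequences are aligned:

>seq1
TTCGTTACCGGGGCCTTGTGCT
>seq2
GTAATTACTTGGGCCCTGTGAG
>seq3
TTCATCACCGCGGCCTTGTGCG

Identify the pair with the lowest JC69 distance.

seq1 and seq3

seq1–seq2: 8/22 differ, p = 0.364, d = 0.497.
seq1–seq3: 4/22 differ, p = 0.182, d = 0.208.
seq2–seq3: 8/22 differ, p = 0.364, d = 0.497.
The smallest distance is between seq1 and seq3.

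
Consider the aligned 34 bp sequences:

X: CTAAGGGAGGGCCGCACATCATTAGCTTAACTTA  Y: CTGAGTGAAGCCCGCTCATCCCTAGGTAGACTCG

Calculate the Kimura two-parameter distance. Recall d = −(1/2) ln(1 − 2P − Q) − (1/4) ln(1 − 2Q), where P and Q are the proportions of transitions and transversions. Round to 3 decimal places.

0.486

Of 34 sites, 6 differences are transitions and 6 are transversions, so P = 6/34 ≈ 0.176471 and Q = 6/34 ≈ 0.176471.
Under the Kimura two-parameter model, d = −½ ln(1 − 2P − Q) − ¼ ln(1 − 2Q).
1 − 2P − Q = 0.470587, giving −½ ln(0.470587) = 0.376887.
1 − 2Q = 0.647058, giving −¼ ln(0.647058) = 0.108830.
d = 0.376887 + 0.108830 = 0.485717.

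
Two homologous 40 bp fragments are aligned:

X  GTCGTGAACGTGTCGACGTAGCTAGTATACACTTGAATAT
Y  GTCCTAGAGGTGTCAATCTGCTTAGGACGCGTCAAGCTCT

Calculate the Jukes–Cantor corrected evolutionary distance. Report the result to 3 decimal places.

The sequences differ at 21 of 40 sites, so p = 21/40 = 0.525.
d = −(3/4) ln(1 − 4p/3) = −0.75 ln(1 − 0.7) = −0.75 ln(0.3)
  = −0.75 × (-1.203973) = 0.902980 substitutions/site.

0.903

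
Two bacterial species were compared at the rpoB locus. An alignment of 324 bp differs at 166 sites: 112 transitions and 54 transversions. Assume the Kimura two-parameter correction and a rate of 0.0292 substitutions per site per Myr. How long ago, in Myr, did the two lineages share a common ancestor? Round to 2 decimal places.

18.45

P = 112/324 ≈ 0.345679 and Q = 54/324 ≈ 0.166667.
Under the Kimura two-parameter model, d = −½ ln(1 − 2P − Q) − ¼ ln(1 − 2Q).
1 − 2P − Q = 0.141975, giving −½ ln(0.141975) = 0.976052.
1 − 2Q = 0.666666, giving −¼ ln(0.666666) = 0.101367.
d = 0.976052 + 0.101367 = 1.077419.
Under a molecular clock d = 2μt, so t = d/(2μ) = 1.077419 / (2 × 0.0292) = 18.45 Myr.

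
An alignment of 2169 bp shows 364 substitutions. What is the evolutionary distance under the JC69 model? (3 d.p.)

p = 364/2169 ≈ 0.167819.
d = −(3/4) ln(1 − 4p/3) = −0.75 ln(1 − 0.223759) = −0.75 ln(0.776241)
  = −0.75 × (-0.253292) = 0.189969 substitutions/site.

0.190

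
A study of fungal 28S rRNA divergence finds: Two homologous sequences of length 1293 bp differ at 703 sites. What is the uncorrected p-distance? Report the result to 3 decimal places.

0.544

p = 703/1293 = 0.543696… ≈ 0.544 (to 3 d.p.).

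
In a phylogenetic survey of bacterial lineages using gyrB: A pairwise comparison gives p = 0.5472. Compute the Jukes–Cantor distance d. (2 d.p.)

0.98

d = −(3/4) ln(1 − 4p/3) = −0.75 ln(1 − 0.7296) = −0.75 ln(0.2704)
  = −0.75 × (-1.307853) = 0.980890 substitutions/site.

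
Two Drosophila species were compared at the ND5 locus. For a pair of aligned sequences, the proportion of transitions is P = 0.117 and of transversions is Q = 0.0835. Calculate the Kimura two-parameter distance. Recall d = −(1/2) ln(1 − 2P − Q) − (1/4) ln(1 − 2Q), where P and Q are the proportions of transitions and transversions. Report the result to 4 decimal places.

0.2367

Under the Kimura two-parameter model, d = −½ ln(1 − 2P − Q) − ¼ ln(1 − 2Q).
1 − 2P − Q = 0.6825, giving −½ ln(0.6825) = 0.190996.
1 − 2Q = 0.833, giving −¼ ln(0.833) = 0.045680.
d = 0.190996 + 0.045680 = 0.236676.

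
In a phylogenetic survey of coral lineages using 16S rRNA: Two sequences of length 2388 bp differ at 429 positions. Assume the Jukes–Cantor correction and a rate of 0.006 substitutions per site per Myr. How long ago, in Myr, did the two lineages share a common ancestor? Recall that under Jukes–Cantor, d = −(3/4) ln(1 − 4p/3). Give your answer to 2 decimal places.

17.11

p = 429/2388 ≈ 0.179648.
d = −(3/4) ln(1 − 4p/3) = −0.75 ln(1 − 0.239531) = −0.75 ln(0.760469)
  = −0.75 × (-0.273820) = 0.205365 substitutions/site.
Under a molecular clock d = 2μt, so t = d/(2μ) = 0.205365 / (2 × 0.006) = 17.11 Myr.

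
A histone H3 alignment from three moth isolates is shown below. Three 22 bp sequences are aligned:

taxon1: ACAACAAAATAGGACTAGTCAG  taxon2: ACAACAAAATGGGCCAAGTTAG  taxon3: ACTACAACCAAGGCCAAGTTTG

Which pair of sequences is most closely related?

taxon1 and taxon2

taxon1–taxon2: 4/22 differ, p = 0.182, d = 0.208.
taxon1–taxon3: 8/22 differ, p = 0.364, d = 0.497.
taxon2–taxon3: 6/22 differ, p = 0.273, d = 0.339.
The smallest distance is between taxon1 and taxon2.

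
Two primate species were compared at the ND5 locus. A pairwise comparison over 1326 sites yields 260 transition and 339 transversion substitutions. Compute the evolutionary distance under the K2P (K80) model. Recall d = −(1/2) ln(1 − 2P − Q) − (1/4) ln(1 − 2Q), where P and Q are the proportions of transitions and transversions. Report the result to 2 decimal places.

P = 260/1326 ≈ 0.196078 and Q = 339/1326 ≈ 0.255656.
Under the Kimura two-parameter model, d = −½ ln(1 − 2P − Q) − ¼ ln(1 − 2Q).
1 − 2P − Q = 0.352188, giving −½ ln(0.352188) = 0.521795.
1 − 2Q = 0.488688, giving −¼ ln(0.488688) = 0.179008.
d = 0.521795 + 0.179008 = 0.700803.

0.70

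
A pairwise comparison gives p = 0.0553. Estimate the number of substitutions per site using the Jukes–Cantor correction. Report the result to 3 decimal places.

d = −(3/4) ln(1 − 4p/3) = −0.75 ln(1 − 0.073733) = −0.75 ln(0.926267)
  = −0.75 × (-0.076593) = 0.057445 substitutions/site.

0.057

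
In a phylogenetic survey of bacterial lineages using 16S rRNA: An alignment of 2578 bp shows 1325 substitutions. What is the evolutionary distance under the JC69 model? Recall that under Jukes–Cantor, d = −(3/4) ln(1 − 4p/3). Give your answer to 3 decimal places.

0.867

p = 1325/2578 ≈ 0.513964.
d = −(3/4) ln(1 − 4p/3) = −0.75 ln(1 − 0.685285) = −0.75 ln(0.314715)
  = −0.75 × (-1.156088) = 0.867066 substitutions/site.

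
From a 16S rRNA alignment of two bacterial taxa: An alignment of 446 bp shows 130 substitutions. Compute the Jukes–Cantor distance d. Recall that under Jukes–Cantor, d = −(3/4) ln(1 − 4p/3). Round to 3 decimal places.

0.369

p = 130/446 ≈ 0.29148.
d = −(3/4) ln(1 − 4p/3) = −0.75 ln(1 − 0.38864) = −0.75 ln(0.61136)
  = −0.75 × (-0.492069) = 0.369052 substitutions/site.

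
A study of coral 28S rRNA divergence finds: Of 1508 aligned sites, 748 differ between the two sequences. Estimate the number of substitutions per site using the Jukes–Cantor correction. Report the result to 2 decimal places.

0.81

p = 748/1508 ≈ 0.496021.
d = −(3/4) ln(1 − 4p/3) = −0.75 ln(1 − 0.661361) = −0.75 ln(0.338639)
  = −0.75 × (-1.082821) = 0.812116 substitutions/site.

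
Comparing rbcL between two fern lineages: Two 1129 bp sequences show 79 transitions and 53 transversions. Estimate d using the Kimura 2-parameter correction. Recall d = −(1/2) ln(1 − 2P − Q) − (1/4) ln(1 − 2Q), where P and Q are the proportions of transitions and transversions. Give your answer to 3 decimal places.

P = 79/1129 ≈ 0.069973 and Q = 53/1129 ≈ 0.046944.
Under the Kimura two-parameter model, d = −½ ln(1 − 2P − Q) − ¼ ln(1 − 2Q).
1 − 2P − Q = 0.81311, giving −½ ln(0.81311) = 0.103444.
1 − 2Q = 0.906112, giving −¼ ln(0.906112) = 0.024648.
d = 0.103444 + 0.024648 = 0.128092.

0.128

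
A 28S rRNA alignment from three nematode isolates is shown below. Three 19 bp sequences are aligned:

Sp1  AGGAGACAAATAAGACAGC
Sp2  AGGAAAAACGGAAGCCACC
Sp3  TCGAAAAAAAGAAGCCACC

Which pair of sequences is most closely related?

Sp2 and Sp3

Sp1–Sp2: 7/19 differ, p = 0.368, d = 0.507.
Sp1–Sp3: 7/19 differ, p = 0.368, d = 0.507.
Sp2–Sp3: 4/19 differ, p = 0.211, d = 0.247.
The smallest distance is between Sp2 and Sp3.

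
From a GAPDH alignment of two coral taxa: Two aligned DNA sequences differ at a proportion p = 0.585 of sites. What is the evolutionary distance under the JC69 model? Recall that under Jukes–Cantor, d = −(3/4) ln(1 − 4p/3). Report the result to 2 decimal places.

1.14

d = −(3/4) ln(1 − 4p/3) = −0.75 ln(1 − 0.78) = −0.75 ln(0.22)
  = −0.75 × (-1.514128) = 1.135596 substitutions/site.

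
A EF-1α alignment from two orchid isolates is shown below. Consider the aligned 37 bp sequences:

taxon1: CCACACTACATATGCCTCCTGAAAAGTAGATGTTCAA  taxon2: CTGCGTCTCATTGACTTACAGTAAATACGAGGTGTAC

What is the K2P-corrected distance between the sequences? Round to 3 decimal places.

Of 37 sites, 8 differences are transitions and 12 are transversions, so P = 8/37 ≈ 0.216216 and Q = 12/37 ≈ 0.324324.
Under the Kimura two-parameter model, d = −½ ln(1 − 2P − Q) − ¼ ln(1 − 2Q).
1 − 2P − Q = 0.243244, giving −½ ln(0.243244) = 0.706845.
1 − 2Q = 0.351352, giving −¼ ln(0.351352) = 0.261492.
d = 0.706845 + 0.261492 = 0.968337.

0.968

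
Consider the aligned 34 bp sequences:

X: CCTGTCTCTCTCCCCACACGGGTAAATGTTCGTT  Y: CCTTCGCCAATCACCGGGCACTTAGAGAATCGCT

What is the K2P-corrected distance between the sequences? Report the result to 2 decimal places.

Of 34 sites, 8 differences are transitions and 10 are transversions, so P = 8/34 ≈ 0.235294 and Q = 10/34 ≈ 0.294118.
Under the Kimura two-parameter model, d = −½ ln(1 − 2P − Q) − ¼ ln(1 − 2Q).
1 − 2P − Q = 0.235294, giving −½ ln(0.235294) = 0.723460.
1 − 2Q = 0.411764, giving −¼ ln(0.411764) = 0.221826.
d = 0.723460 + 0.221826 = 0.945286.

0.95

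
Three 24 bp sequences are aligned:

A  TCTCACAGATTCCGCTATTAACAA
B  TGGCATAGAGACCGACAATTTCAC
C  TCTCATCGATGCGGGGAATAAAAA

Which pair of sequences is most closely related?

A and C

A–B: 11/24 differ, p = 0.458, d = 0.708.
A–C: 8/24 differ, p = 0.333, d = 0.441.
B–C: 12/24 differ, p = 0.500, d = 0.824.
The smallest distance is between A and C.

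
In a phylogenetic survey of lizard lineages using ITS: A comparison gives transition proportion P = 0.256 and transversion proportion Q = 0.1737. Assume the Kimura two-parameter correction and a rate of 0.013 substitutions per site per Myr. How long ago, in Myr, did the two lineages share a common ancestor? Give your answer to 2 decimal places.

Under the Kimura two-parameter model, d = −½ ln(1 − 2P − Q) − ¼ ln(1 − 2Q).
1 − 2P − Q = 0.3143, giving −½ ln(0.3143) = 0.578704.
1 − 2Q = 0.6526, giving −¼ ln(0.6526) = 0.106698.
d = 0.578704 + 0.106698 = 0.685402.
Under a molecular clock d = 2μt, so t = d/(2μ) = 0.685402 / (2 × 0.013) = 26.36 Myr.

26.36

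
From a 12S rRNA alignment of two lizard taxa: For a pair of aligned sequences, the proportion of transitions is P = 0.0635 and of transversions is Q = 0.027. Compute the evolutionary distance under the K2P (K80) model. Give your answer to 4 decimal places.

0.0975

Under the Kimura two-parameter model, d = −½ ln(1 − 2P − Q) − ¼ ln(1 − 2Q).
1 − 2P − Q = 0.846, giving −½ ln(0.846) = 0.083618.
1 − 2Q = 0.946, giving −¼ ln(0.946) = 0.013878.
d = 0.083618 + 0.013878 = 0.097496.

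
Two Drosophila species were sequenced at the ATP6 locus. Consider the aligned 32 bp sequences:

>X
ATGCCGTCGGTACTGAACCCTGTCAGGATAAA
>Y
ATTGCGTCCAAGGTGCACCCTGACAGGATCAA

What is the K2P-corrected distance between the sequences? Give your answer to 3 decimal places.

Of 32 sites, 2 differences are transitions and 8 are transversions, so P = 2/32 = 0.0625 and Q = 8/32 = 0.25.
Under the Kimura two-parameter model, d = −½ ln(1 − 2P − Q) − ¼ ln(1 − 2Q).
1 − 2P − Q = 0.625, giving −½ ln(0.625) = 0.235002.
1 − 2Q = 0.5, giving −¼ ln(0.5) = 0.173287.
d = 0.235002 + 0.173287 = 0.408289.

0.408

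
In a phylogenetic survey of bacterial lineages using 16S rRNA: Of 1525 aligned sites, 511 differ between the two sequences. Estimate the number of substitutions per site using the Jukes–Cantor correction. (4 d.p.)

0.4440

p = 511/1525 ≈ 0.335082.
d = −(3/4) ln(1 − 4p/3) = −0.75 ln(1 − 0.446776) = −0.75 ln(0.553224)
  = −0.75 × (-0.591992) = 0.443994 substitutions/site.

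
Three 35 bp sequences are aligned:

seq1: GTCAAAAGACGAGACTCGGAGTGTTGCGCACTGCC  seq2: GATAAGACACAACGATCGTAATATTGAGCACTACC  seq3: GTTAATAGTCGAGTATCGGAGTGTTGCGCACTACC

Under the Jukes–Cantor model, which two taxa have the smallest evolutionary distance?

seq1–seq2: 13/35 differ, p = 0.371, d = 0.513.
seq1–seq3: 6/35 differ, p = 0.171, d = 0.195.
seq2–seq3: 11/35 differ, p = 0.314, d = 0.407.
The smallest distance is between seq1 and seq3.

seq1 and seq3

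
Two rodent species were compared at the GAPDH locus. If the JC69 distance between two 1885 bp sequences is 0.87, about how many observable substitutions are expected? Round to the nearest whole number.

971

Invert JC69: p = (3/4)(1 − e^(−4d/3)) = 0.75 × (1 − e^(-1.16)) = 0.75 × (1 − 0.313486) = 0.514886.
Expected differing sites = pL ≈ 0.514886 × 1885 = 970.56011 ≈ 971.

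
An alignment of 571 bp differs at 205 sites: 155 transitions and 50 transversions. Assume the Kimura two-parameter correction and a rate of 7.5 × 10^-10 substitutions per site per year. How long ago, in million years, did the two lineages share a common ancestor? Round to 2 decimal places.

363.93

P = 155/571 ≈ 0.271454 and Q = 50/571 ≈ 0.087566.
Under the Kimura two-parameter model, d = −½ ln(1 − 2P − Q) − ¼ ln(1 − 2Q).
1 − 2P − Q = 0.369526, giving −½ ln(0.369526) = 0.497767.
1 − 2Q = 0.824868, giving −¼ ln(0.824868) = 0.048133.
d = 0.497767 + 0.048133 = 0.545900.
Under a molecular clock d = 2μt, so t = d/(2μ) = 0.545900 / (2 × 7.5 × 10^-10) = 363.93 million years.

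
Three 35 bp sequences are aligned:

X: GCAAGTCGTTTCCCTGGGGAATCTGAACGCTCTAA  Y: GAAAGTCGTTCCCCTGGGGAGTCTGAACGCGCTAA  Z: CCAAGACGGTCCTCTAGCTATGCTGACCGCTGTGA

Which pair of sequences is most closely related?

X–Y: 4/35 differ, p = 0.114, d = 0.124.
X–Z: 13/35 differ, p = 0.371, d = 0.513.
Y–Z: 14/35 differ, p = 0.400, d = 0.572.
The smallest distance is between X and Y.

X and Y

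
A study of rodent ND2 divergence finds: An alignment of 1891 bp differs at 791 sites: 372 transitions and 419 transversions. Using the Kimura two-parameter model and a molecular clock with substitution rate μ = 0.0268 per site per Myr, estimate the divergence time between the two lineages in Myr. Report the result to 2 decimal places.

11.64

P = 372/1891 ≈ 0.196721 and Q = 419/1891 ≈ 0.221576.
Under the Kimura two-parameter model, d = −½ ln(1 − 2P − Q) − ¼ ln(1 − 2Q).
1 − 2P − Q = 0.384982, giving −½ ln(0.384982) = 0.477279.
1 − 2Q = 0.556848, giving −¼ ln(0.556848) = 0.146366.
d = 0.477279 + 0.146366 = 0.623645.
Under a molecular clock d = 2μt, so t = d/(2μ) = 0.623645 / (2 × 0.0268) = 11.64 Myr.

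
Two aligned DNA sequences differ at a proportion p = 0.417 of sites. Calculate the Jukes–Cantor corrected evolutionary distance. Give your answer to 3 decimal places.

d = −(3/4) ln(1 − 4p/3) = −0.75 ln(1 − 0.556) = −0.75 ln(0.444)
  = −0.75 × (-0.811931) = 0.608948 substitutions/site.

0.609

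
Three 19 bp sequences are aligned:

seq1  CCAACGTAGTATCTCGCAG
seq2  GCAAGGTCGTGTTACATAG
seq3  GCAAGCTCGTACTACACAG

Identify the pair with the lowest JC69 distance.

seq2 and seq3

seq1–seq2: 8/19 differ, p = 0.421, d = 0.618.
seq1–seq3: 8/19 differ, p = 0.421, d = 0.618.
seq2–seq3: 4/19 differ, p = 0.211, d = 0.247.
The smallest distance is between seq2 and seq3.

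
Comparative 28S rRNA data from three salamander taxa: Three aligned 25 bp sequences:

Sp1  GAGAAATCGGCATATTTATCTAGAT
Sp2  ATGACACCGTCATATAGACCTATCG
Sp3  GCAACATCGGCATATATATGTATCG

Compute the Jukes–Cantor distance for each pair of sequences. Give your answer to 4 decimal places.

d(Sp1,Sp2) = 0.6626, d(Sp1,Sp3) = 0.4172, d(Sp2,Sp3) = 0.4172

Sp1–Sp2: 11/25 sites differ → p = 0.44, d = −0.75 ln(1 − 0.586667) = 0.662626 ≈ 0.6626.
Sp1–Sp3: 8/25 sites differ → p = 0.32, d = −0.75 ln(1 − 0.426667) = 0.417216 ≈ 0.4172.
Sp2–Sp3: 8/25 sites differ → p = 0.32, d = −0.75 ln(1 − 0.426667) = 0.417216 ≈ 0.4172.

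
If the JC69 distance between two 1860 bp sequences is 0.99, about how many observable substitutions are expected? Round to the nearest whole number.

1022

Invert JC69: p = (3/4)(1 − e^(−4d/3)) = 0.75 × (1 − e^(-1.32)) = 0.75 × (1 − 0.267135) = 0.549649.
Expected differing sites = pL ≈ 0.549649 × 1860 = 1022.34714 ≈ 1022.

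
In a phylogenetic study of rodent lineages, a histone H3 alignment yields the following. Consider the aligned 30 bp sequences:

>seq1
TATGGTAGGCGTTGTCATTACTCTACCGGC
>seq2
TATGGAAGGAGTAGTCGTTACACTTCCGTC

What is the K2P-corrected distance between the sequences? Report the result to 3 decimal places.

0.283

Of 30 sites, 1 differences are transitions and 6 are transversions, so P = 1/30 ≈ 0.033333 and Q = 6/30 = 0.2.
Under the Kimura two-parameter model, d = −½ ln(1 − 2P − Q) − ¼ ln(1 − 2Q).
1 − 2P − Q = 0.733334, giving −½ ln(0.733334) = 0.155077.
1 − 2Q = 0.6, giving −¼ ln(0.6) = 0.127706.
d = 0.155077 + 0.127706 = 0.282783.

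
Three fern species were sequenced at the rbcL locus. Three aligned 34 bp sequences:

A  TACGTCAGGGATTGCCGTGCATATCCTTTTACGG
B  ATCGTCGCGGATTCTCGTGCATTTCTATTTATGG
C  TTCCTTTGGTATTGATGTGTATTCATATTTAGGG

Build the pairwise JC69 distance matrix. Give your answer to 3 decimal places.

d(A,B) = 0.373, d(A,C) = 0.597, d(B,C) = 0.535

A–B: 10/34 sites differ → p ≈ 0.294118, d = −0.75 ln(1 − 0.392157) = 0.373379 ≈ 0.373.
A–C: 14/34 sites differ → p ≈ 0.411765, d = −0.75 ln(1 − 0.54902) = 0.597249 ≈ 0.597.
B–C: 13/34 sites differ → p ≈ 0.382353, d = −0.75 ln(1 − 0.509804) = 0.534712 ≈ 0.535.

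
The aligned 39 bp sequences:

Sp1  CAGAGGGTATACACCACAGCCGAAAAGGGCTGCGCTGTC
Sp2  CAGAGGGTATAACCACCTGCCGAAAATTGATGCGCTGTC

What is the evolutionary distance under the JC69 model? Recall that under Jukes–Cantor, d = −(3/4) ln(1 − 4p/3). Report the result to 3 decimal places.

The sequences differ at 8 of 39 sites (12, 13, 15, 16, 18, 27, 28, 30), so p = 8/39 ≈ 0.205128.
d = −(3/4) ln(1 − 4p/3) = −0.75 ln(1 − 0.273504) = −0.75 ln(0.726496)
  = −0.75 × (-0.319522) = 0.239642 substitutions/site.

0.240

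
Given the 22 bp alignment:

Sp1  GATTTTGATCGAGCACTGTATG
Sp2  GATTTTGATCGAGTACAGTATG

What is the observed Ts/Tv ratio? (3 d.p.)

1.000

Transitions are A↔G and C↔T; transversions are all other mismatches.
Transitions: 1. Transversions: 1.
R = 1/1 = 1.000.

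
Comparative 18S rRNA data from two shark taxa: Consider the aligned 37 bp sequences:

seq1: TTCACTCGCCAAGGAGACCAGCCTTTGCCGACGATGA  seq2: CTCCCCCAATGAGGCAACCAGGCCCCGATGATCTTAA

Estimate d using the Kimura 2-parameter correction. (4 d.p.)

Of 37 sites, 12 differences are transitions and 7 are transversions, so P = 12/37 ≈ 0.324324 and Q = 7/37 ≈ 0.189189.
Under the Kimura two-parameter model, d = −½ ln(1 − 2P − Q) − ¼ ln(1 − 2Q).
1 − 2P − Q = 0.162163, giving −½ ln(0.162163) = 0.909577.
1 − 2Q = 0.621622, giving −¼ ln(0.621622) = 0.118856.
d = 0.909577 + 0.118856 = 1.028433.

1.0284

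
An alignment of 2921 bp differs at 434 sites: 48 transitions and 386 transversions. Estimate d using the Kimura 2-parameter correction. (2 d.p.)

0.17

P = 48/2921 ≈ 0.016433 and Q = 386/2921 ≈ 0.132147.
Under the Kimura two-parameter model, d = −½ ln(1 − 2P − Q) − ¼ ln(1 − 2Q).
1 − 2P − Q = 0.834987, giving −½ ln(0.834987) = 0.090170.
1 − 2Q = 0.735706, giving −¼ ln(0.735706) = 0.076731.
d = 0.090170 + 0.076731 = 0.166901.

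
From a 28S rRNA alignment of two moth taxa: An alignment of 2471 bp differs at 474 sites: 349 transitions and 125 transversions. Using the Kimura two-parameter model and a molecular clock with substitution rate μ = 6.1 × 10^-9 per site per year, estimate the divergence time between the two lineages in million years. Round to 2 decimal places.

P = 349/2471 ≈ 0.141238 and Q = 125/2471 ≈ 0.050587.
Under the Kimura two-parameter model, d = −½ ln(1 − 2P − Q) − ¼ ln(1 − 2Q).
1 − 2P − Q = 0.666937, giving −½ ln(0.666937) = 0.202530.
1 − 2Q = 0.898826, giving −¼ ln(0.898826) = 0.026666.
d = 0.202530 + 0.026666 = 0.229196.
Under a molecular clock d = 2μt, so t = d/(2μ) = 0.229196 / (2 × 6.1 × 10^-9) = 18.79 million years.

18.79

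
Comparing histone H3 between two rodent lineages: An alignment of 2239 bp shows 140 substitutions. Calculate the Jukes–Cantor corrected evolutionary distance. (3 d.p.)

p = 140/2239 ≈ 0.062528.
d = −(3/4) ln(1 − 4p/3) = −0.75 ln(1 − 0.083371) = −0.75 ln(0.916629)
  = −0.75 × (-0.087052) = 0.065289 substitutions/site.

0.065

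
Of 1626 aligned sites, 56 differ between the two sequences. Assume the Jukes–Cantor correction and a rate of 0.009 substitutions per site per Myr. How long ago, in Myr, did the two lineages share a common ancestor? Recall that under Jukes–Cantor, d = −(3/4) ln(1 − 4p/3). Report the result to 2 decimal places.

1.96

p = 56/1626 ≈ 0.03444.
d = −(3/4) ln(1 − 4p/3) = −0.75 ln(1 − 0.04592) = −0.75 ln(0.95408)
  = −0.75 × (-0.047008) = 0.035256 substitutions/site.
Under a molecular clock d = 2μt, so t = d/(2μ) = 0.035256 / (2 × 0.009) = 1.96 Myr.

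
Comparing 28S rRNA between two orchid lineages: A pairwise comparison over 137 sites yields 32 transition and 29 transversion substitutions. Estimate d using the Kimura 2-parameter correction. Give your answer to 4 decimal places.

P = 32/137 ≈ 0.233577 and Q = 29/137 ≈ 0.211679.
Under the Kimura two-parameter model, d = −½ ln(1 − 2P − Q) − ¼ ln(1 − 2Q).
1 − 2P − Q = 0.321167, giving −½ ln(0.321167) = 0.567897.
1 − 2Q = 0.576642, giving −¼ ln(0.576642) = 0.137633.
d = 0.567897 + 0.137633 = 0.705530.

0.7055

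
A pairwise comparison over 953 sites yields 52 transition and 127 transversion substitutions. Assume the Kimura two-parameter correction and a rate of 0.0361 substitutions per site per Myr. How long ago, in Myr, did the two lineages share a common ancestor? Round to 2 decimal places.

3.00

P = 52/953 ≈ 0.054565 and Q = 127/953 ≈ 0.133263.
Under the Kimura two-parameter model, d = −½ ln(1 − 2P − Q) − ¼ ln(1 − 2Q).
1 − 2P − Q = 0.757607, giving −½ ln(0.757607) = 0.138795.
1 − 2Q = 0.733474, giving −¼ ln(0.733474) = 0.077491.
d = 0.138795 + 0.077491 = 0.216286.
Under a molecular clock d = 2μt, so t = d/(2μ) = 0.216286 / (2 × 0.0361) = 3.00 Myr.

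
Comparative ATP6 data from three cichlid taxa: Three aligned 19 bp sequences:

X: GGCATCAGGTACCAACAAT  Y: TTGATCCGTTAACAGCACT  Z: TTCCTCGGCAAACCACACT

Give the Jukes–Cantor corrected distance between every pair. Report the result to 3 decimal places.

d(X,Y) = 0.618, d(X,Z) = 0.749, d(Y,Z) = 0.507

X–Y: 8/19 sites differ → p ≈ 0.421053, d = −0.75 ln(1 − 0.561404) = 0.618132 ≈ 0.618.
X–Z: 9/19 sites differ → p ≈ 0.473684, d = −0.75 ln(1 − 0.631579) = 0.748897 ≈ 0.749.
Y–Z: 7/19 sites differ → p ≈ 0.368421, d = −0.75 ln(1 − 0.491228) = 0.506816 ≈ 0.507.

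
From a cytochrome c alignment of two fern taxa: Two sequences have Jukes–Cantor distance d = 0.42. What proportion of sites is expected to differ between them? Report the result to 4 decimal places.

p = (3/4)(1 − e^(−4d/3)) = 0.75 × (1 − e^(-0.56)) = 0.75 × (1 − 0.571209) = 0.321593.

0.3216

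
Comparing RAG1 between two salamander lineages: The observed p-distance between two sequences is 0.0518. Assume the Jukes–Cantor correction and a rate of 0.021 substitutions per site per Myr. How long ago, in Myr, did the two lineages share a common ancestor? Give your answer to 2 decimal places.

d = −(3/4) ln(1 − 4p/3) = −0.75 ln(1 − 0.069067) = −0.75 ln(0.930933)
  = −0.75 × (-0.071568) = 0.053676 substitutions/site.
Under a molecular clock d = 2μt, so t = d/(2μ) = 0.053676 / (2 × 0.021) = 1.28 Myr.

1.28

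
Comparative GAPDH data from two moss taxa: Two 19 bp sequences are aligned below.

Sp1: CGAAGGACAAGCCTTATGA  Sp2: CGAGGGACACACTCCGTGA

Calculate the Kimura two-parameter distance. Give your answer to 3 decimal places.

0.604

Of 19 sites, 6 differences are transitions and 1 are transversions, so P = 6/19 ≈ 0.315789 and Q = 1/19 ≈ 0.052632.
Under the Kimura two-parameter model, d = −½ ln(1 − 2P − Q) − ¼ ln(1 − 2Q).
1 − 2P − Q = 0.31579, giving −½ ln(0.31579) = 0.576339.
1 − 2Q = 0.894736, giving −¼ ln(0.894736) = 0.027807.
d = 0.576339 + 0.027807 = 0.604146.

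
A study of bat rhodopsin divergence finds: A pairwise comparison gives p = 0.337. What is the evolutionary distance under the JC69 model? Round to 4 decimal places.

0.4475

d = −(3/4) ln(1 − 4p/3) = −0.75 ln(1 − 0.449333) = −0.75 ln(0.550667)
  = −0.75 × (-0.596625) = 0.447469 substitutions/site.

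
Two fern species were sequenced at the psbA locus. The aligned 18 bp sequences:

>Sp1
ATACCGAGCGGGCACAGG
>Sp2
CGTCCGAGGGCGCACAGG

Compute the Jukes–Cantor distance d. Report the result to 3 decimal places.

0.347

The sequences differ at 5 of 18 sites (1, 2, 3, 9, 11), so p = 5/18 ≈ 0.277778.
d = −(3/4) ln(1 − 4p/3) = −0.75 ln(1 − 0.370371) = −0.75 ln(0.629629)
  = −0.75 × (-0.462625) = 0.346969 substitutions/site.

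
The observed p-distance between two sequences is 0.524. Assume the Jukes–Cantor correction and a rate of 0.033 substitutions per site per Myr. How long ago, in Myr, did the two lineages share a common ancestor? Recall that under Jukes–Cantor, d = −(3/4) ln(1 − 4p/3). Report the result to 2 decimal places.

13.63

d = −(3/4) ln(1 − 4p/3) = −0.75 ln(1 − 0.698667) = −0.75 ln(0.301333)
  = −0.75 × (-1.199539) = 0.899654 substitutions/site.
Under a molecular clock d = 2μt, so t = d/(2μ) = 0.899654 / (2 × 0.033) = 13.63 Myr.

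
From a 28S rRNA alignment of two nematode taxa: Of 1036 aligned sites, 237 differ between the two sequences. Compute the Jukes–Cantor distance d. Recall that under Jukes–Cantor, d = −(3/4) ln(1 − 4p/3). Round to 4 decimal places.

p = 237/1036 ≈ 0.228764.
d = −(3/4) ln(1 − 4p/3) = −0.75 ln(1 − 0.305019) = −0.75 ln(0.694981)
  = −0.75 × (-0.363871) = 0.272903 substitutions/site.

0.2729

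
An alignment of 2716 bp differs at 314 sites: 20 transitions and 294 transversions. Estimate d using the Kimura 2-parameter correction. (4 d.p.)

0.1266

P = 20/2716 ≈ 0.007364 and Q = 294/2716 ≈ 0.108247.
Under the Kimura two-parameter model, d = −½ ln(1 − 2P − Q) − ¼ ln(1 − 2Q).
1 − 2P − Q = 0.877025, giving −½ ln(0.877025) = 0.065610.
1 − 2Q = 0.783506, giving −¼ ln(0.783506) = 0.060994.
d = 0.065610 + 0.060994 = 0.126604.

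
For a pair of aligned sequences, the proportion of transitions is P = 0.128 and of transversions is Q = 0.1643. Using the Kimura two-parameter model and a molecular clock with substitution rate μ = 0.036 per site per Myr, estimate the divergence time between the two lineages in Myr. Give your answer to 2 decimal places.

5.17

Under the Kimura two-parameter model, d = −½ ln(1 − 2P − Q) − ¼ ln(1 − 2Q).
1 − 2P − Q = 0.5797, giving −½ ln(0.5797) = 0.272622.
1 − 2Q = 0.6714, giving −¼ ln(0.6714) = 0.099598.
d = 0.272622 + 0.099598 = 0.372220.
Under a molecular clock d = 2μt, so t = d/(2μ) = 0.372220 / (2 × 0.036) = 5.17 Myr.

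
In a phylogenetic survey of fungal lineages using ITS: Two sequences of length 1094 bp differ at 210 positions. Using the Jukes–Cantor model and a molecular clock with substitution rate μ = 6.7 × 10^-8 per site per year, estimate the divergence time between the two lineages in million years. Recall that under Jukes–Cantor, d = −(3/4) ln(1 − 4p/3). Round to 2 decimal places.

1.65

p = 210/1094 ≈ 0.191956.
d = −(3/4) ln(1 − 4p/3) = −0.75 ln(1 − 0.255941) = −0.75 ln(0.744059)
  = −0.75 × (-0.295635) = 0.221726 substitutions/site.
Under a molecular clock d = 2μt, so t = d/(2μ) = 0.221726 / (2 × 6.7 × 10^-8) = 1.65 million years.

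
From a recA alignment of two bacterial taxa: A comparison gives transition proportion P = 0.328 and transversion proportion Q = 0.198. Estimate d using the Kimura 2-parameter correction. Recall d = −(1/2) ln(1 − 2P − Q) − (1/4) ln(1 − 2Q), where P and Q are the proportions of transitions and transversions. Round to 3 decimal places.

1.088

Under the Kimura two-parameter model, d = −½ ln(1 − 2P − Q) − ¼ ln(1 − 2Q).
1 − 2P − Q = 0.146, giving −½ ln(0.146) = 0.962074.
1 − 2Q = 0.604, giving −¼ ln(0.604) = 0.126045.
d = 0.962074 + 0.126045 = 1.088119.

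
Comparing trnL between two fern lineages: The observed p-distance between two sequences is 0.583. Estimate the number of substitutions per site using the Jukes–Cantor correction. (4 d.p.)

1.1266

d = −(3/4) ln(1 − 4p/3) = −0.75 ln(1 − 0.777333) = −0.75 ln(0.222667)
  = −0.75 × (-1.502078) = 1.126559 substitutions/site.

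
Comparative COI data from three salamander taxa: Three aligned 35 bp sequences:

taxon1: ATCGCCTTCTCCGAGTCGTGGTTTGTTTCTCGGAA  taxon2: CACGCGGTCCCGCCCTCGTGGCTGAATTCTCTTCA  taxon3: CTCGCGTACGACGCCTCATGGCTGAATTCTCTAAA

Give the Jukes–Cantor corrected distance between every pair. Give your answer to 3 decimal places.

d(taxon1,taxon2) = 0.705, d(taxon1,taxon3) = 0.572, d(taxon2,taxon3) = 0.360

taxon1–taxon2: 16/35 sites differ → p ≈ 0.457143, d = −0.75 ln(1 − 0.609524) = 0.705292 ≈ 0.705.
taxon1–taxon3: 14/35 sites differ → p = 0.4, d = −0.75 ln(1 − 0.533333) = 0.571605 ≈ 0.572.
taxon2–taxon3: 10/35 sites differ → p ≈ 0.285714, d = −0.75 ln(1 − 0.380952) = 0.359679 ≈ 0.360.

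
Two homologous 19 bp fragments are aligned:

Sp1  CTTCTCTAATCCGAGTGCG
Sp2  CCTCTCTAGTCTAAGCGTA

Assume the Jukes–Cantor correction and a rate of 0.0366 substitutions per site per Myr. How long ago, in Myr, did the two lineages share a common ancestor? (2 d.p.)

6.92

The sequences differ at 7 of 19 sites (2, 9, 12, 13, 16, 18, 19), so p = 7/19 ≈ 0.368421.
d = −(3/4) ln(1 − 4p/3) = −0.75 ln(1 − 0.491228) = −0.75 ln(0.508772)
  = −0.75 × (-0.675755) = 0.506816 substitutions/site.
Under a molecular clock d = 2μt, so t = d/(2μ) = 0.506816 / (2 × 0.0366) = 6.92 Myr.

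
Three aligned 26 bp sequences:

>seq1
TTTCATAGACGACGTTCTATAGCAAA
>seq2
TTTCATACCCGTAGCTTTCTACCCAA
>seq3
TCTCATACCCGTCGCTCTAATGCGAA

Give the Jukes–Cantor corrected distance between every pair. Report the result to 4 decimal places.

seq1–seq2: 9/26 sites differ → p ≈ 0.346154, d = −0.75 ln(1 − 0.461539) = 0.464280 ≈ 0.4643.
seq1–seq3: 8/26 sites differ → p ≈ 0.307692, d = −0.75 ln(1 − 0.410256) = 0.396050 ≈ 0.3961.
seq2–seq3: 8/26 sites differ → p ≈ 0.307692, d = −0.75 ln(1 − 0.410256) = 0.396050 ≈ 0.3961.

d(seq1,seq2) = 0.4643, d(seq1,seq3) = 0.3961, d(seq2,seq3) = 0.3961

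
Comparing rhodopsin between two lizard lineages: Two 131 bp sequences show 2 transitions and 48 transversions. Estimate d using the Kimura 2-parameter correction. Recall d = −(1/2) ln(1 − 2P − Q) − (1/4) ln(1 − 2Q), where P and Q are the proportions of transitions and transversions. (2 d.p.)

0.58

P = 2/131 ≈ 0.015267 and Q = 48/131 ≈ 0.366412.
Under the Kimura two-parameter model, d = −½ ln(1 − 2P − Q) − ¼ ln(1 − 2Q).
1 − 2P − Q = 0.603054, giving −½ ln(0.603054) = 0.252874.
1 − 2Q = 0.267176, giving −¼ ln(0.267176) = 0.329962.
d = 0.252874 + 0.329962 = 0.582836.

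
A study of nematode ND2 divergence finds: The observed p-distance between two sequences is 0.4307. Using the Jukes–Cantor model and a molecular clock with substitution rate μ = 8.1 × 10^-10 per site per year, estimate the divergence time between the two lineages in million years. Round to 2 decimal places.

d = −(3/4) ln(1 − 4p/3) = −0.75 ln(1 − 0.574267) = −0.75 ln(0.425733)
  = −0.75 × (-0.853943) = 0.640457 substitutions/site.
Under a molecular clock d = 2μt, so t = d/(2μ) = 0.640457 / (2 × 8.1 × 10^-10) = 395.34 million years.

395.34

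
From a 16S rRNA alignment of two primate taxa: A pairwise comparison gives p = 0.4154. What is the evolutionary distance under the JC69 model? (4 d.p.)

0.6054

d = −(3/4) ln(1 − 4p/3) = −0.75 ln(1 − 0.553867) = −0.75 ln(0.446133)
  = −0.75 × (-0.807138) = 0.605354 substitutions/site.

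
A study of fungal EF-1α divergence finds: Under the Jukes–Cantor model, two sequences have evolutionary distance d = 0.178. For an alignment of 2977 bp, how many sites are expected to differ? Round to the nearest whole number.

472

Invert JC69: p = (3/4)(1 − e^(−4d/3)) = 0.75 × (1 − e^(-0.237333)) = 0.75 × (1 − 0.788729) = 0.158453.
Expected differing sites = pL ≈ 0.158453 × 2977 = 471.714581 ≈ 472.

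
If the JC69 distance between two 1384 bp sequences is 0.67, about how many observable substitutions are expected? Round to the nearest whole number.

613

Invert JC69: p = (3/4)(1 − e^(−4d/3)) = 0.75 × (1 − e^(-0.893333)) = 0.75 × (1 − 0.409289) = 0.443033.
Expected differing sites = pL ≈ 0.443033 × 1384 = 613.157672 ≈ 613.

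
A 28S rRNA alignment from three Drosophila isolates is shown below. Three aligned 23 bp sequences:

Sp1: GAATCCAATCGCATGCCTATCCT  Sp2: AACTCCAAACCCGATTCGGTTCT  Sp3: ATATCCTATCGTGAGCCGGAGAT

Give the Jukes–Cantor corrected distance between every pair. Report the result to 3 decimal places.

Sp1–Sp2: 11/23 sites differ → p ≈ 0.478261, d = −0.75 ln(1 − 0.637681) = 0.761423 ≈ 0.761.
Sp1–Sp3: 11/23 sites differ → p ≈ 0.478261, d = −0.75 ln(1 − 0.637681) = 0.761423 ≈ 0.761.
Sp2–Sp3: 11/23 sites differ → p ≈ 0.478261, d = −0.75 ln(1 − 0.637681) = 0.761423 ≈ 0.761.

d(Sp1,Sp2) = 0.761, d(Sp1,Sp3) = 0.761, d(Sp2,Sp3) = 0.761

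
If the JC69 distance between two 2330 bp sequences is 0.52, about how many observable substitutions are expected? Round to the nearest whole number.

Invert JC69: p = (3/4)(1 − e^(−4d/3)) = 0.75 × (1 − e^(-0.693333)) = 0.75 × (1 − 0.499907) = 0.375070.
Expected differing sites = pL ≈ 0.375070 × 2330 = 873.9131 ≈ 874.

874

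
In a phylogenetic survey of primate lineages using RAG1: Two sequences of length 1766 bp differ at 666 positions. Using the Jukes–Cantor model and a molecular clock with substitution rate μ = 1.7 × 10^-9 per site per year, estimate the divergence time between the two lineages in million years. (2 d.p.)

154.15

p = 666/1766 ≈ 0.377123.
d = −(3/4) ln(1 − 4p/3) = −0.75 ln(1 − 0.502831) = −0.75 ln(0.497169)
  = −0.75 × (-0.698825) = 0.524119 substitutions/site.
Under a molecular clock d = 2μt, so t = d/(2μ) = 0.524119 / (2 × 1.7 × 10^-9) = 154.15 million years.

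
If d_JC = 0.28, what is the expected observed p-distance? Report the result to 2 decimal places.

p = (3/4)(1 − e^(−4d/3)) = 0.75 × (1 − e^(-0.373333)) = 0.75 × (1 − 0.688436) = 0.233673.

0.23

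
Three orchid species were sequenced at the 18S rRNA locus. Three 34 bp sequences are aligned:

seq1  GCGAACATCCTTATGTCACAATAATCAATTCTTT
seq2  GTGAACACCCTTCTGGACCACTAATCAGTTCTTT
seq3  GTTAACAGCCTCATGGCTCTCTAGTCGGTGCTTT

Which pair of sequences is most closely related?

seq1–seq2: 8/34 differ, p = 0.235, d = 0.282.
seq1–seq3: 12/34 differ, p = 0.353, d = 0.477.
seq2–seq3: 10/34 differ, p = 0.294, d = 0.373.
The smallest distance is between seq1 and seq2.

seq1 and seq2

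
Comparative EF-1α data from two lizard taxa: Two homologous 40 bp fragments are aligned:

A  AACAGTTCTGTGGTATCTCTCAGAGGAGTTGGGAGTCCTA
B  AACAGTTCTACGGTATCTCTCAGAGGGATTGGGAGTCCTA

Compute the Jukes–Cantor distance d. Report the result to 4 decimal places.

The sequences differ at 4 of 40 sites (10, 11, 27, 28), so p = 4/40 = 0.1.
d = −(3/4) ln(1 − 4p/3) = −0.75 ln(1 − 0.133333) = −0.75 ln(0.866667)
  = −0.75 × (-0.143100) = 0.107325 substitutions/site.

0.1073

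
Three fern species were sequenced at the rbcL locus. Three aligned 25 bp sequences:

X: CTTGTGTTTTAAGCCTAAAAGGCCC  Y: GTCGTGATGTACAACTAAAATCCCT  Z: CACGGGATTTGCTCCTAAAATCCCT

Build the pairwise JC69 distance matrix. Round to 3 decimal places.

X–Y: 10/25 sites differ → p = 0.4, d = −0.75 ln(1 − 0.533333) = 0.571605 ≈ 0.572.
X–Z: 10/25 sites differ → p = 0.4, d = −0.75 ln(1 − 0.533333) = 0.571605 ≈ 0.572.
Y–Z: 7/25 sites differ → p = 0.28, d = −0.75 ln(1 − 0.373333) = 0.350505 ≈ 0.351.

d(X,Y) = 0.572, d(X,Z) = 0.572, d(Y,Z) = 0.351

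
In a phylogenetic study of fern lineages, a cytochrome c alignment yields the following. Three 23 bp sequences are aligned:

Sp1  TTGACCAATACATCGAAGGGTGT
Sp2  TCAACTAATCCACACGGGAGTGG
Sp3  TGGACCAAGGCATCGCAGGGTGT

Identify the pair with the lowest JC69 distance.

Sp1 and Sp3

Sp1–Sp2: 11/23 differ, p = 0.478, d = 0.761.
Sp1–Sp3: 4/23 differ, p = 0.174, d = 0.198.
Sp2–Sp3: 12/23 differ, p = 0.522, d = 0.892.
The smallest distance is between Sp1 and Sp3.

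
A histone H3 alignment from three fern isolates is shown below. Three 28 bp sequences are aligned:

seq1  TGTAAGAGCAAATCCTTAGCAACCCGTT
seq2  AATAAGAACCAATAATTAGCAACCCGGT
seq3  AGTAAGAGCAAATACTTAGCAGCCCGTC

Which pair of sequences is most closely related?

seq1–seq2: 7/28 differ, p = 0.250, d = 0.304.
seq1–seq3: 4/28 differ, p = 0.143, d = 0.158.
seq2–seq3: 7/28 differ, p = 0.250, d = 0.304.
The smallest distance is between seq1 and seq3.

seq1 and seq3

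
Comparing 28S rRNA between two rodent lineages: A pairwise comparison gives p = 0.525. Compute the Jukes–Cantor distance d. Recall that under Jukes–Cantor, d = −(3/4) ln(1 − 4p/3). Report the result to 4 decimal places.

0.9030

d = −(3/4) ln(1 − 4p/3) = −0.75 ln(1 − 0.7) = −0.75 ln(0.3)
  = −0.75 × (-1.203973) = 0.902980 substitutions/site.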